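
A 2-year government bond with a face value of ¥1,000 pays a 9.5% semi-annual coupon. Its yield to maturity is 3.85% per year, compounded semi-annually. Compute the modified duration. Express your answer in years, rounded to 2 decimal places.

Periodic yield y = 0.01925. First find Macaulay duration:
  t   CF        PV=CF/(1+0.01925)^t    t·PV
  1        47.50        46.6029        46.6029
  2        47.50        45.7227        91.4455
  3        47.50        44.8592       134.5776
  4     1,047.50       970.5796     3,882.3183
  Σ                  1,107.7644     4,154.9443
P = 1,107.7644; Macaulay duration = 4,154.9443 / 1,107.7644 = 3.75075 half-year periods = 1.87537 years.
Modified duration = D_Mac / (1 + y) = 1.87537 / 1.01925 = 1.83995 years.

1.84 years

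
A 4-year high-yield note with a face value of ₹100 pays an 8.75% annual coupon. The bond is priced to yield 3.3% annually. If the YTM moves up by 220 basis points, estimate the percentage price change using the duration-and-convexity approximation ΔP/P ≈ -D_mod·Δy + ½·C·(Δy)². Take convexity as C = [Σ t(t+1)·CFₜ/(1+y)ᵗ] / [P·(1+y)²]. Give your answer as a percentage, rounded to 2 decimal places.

With y = 0.033:
  t   CF        PV=CF/(1+0.033)^t    t·PV        t(t+1)·PV
  1         8.75         8.4705         8.4705          16.9409
  2         8.75         8.1999        16.3998          49.1993
  3         8.75         7.9379        23.8138          95.2551
  4       108.75        95.5054       382.0216       1,910.1082
  Σ                    120.1137       430.7057       2,071.5036
P = 120.1137; D_Mac = 3.58582 yrs; D_mod = 3.47126 yrs; C = 16.16190.
Duration effect: -3.47126 × (+0.022) = -0.076368
Convexity effect: 0.5 × 16.16190 × (0.022)² = +0.0039112
ΔP/P ≈ -0.076368 + 0.0039112 = -0.072457 = -7.2457%.

-7.25%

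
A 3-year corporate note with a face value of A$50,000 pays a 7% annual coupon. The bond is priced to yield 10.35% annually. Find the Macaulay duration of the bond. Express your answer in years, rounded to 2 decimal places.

2.80 years

Periodic yield y = 0.1035. Discount each cash flow and weight by its year:
  t   CF        PV=CF/(1+0.1035)^t    t·PV
  1     3,500.00     3,171.7263     3,171.7263
  2     3,500.00     2,874.2423     5,748.4845
  3    53,500.00    39,814.0878   119,442.2633
  Σ                 45,860.0563   128,362.4741
Price P = Σ PV = 45,860.0563.
Macaulay duration = Σ(t·PV) / P = 128,362.4741 / 45,860.0563 = 2.79900 years.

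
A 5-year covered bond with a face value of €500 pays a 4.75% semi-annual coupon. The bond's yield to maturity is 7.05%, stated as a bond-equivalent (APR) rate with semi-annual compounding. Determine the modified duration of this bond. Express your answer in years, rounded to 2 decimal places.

4.33 years

Periodic yield y = 0.03525. First find Macaulay duration:
  t   CF        PV=CF/(1+0.03525)^t    t·PV
  1       11.875        11.4707        11.4707
  2       11.875        11.0801        22.1602
  3       11.875        10.7028        32.1084
  4       11.875        10.3384        41.3535
  5       11.875         9.9864        49.9318
  6       11.875         9.6463        57.8780
  7       11.875         9.3179        65.2251
  8       11.875         9.0006        72.0048
  9       11.875         8.6941        78.2472
  10     511.875       362.0025     3,620.0246
  Σ                    452.2397     4,050.4045
P = 452.2397; Macaulay duration = 4,050.4045 / 452.2397 = 8.95632 half-year periods = 4.47816 years.
Modified duration = D_Mac / (1 + y) = 4.47816 / 1.03525 = 4.32568 years.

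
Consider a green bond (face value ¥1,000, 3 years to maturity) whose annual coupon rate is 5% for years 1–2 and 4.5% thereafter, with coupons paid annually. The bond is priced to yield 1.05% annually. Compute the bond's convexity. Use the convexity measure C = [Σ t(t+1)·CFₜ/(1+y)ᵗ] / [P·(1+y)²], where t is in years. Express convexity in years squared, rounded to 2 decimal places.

With y = 0.0105:
  t   CF        PV=CF/(1+0.0105)^t    t·PV        t(t+1)·PV
  1        50.00        49.4805        49.4805          98.9609
  2        50.00        48.9663        97.9326         293.7979
  3     1,045.00     1,012.7619     3,038.2856      12,153.1423
  Σ                  1,111.2086     3,185.6986      12,545.9011
P = 1,111.2086.
Convexity = Σ t(t+1)·PV / [P·(1+y)²] = 12,545.9011 / (1,111.2086 × 1.021110) = 11.05691.

11.06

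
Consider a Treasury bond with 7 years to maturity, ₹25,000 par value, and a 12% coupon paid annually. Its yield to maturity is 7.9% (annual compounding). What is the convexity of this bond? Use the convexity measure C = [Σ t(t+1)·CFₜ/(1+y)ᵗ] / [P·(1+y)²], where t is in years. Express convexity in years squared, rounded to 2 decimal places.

With y = 0.079:
  t   CF        PV=CF/(1+0.079)^t    t·PV        t(t+1)·PV
  1     3,000.00     2,780.3522     2,780.3522       5,560.7044
  2     3,000.00     2,576.7861     5,153.5722      15,460.7165
  3     3,000.00     2,388.1243     7,164.3728      28,657.4911
  4     3,000.00     2,213.2755     8,853.1020      44,265.5099
  5     3,000.00     2,051.2284    10,256.1422      61,536.8535
  6     3,000.00     1,901.0458    11,406.2750      79,843.9248
  7    28,000.00    16,444.0171   115,108.1194     920,864.9551
  Σ                 30,354.8293   160,721.9357   1,156,190.1553
P = 30,354.8293.
Convexity = Σ t(t+1)·PV / [P·(1+y)²] = 1,156,190.1553 / (30,354.8293 × 1.164241) = 32.71588.

32.72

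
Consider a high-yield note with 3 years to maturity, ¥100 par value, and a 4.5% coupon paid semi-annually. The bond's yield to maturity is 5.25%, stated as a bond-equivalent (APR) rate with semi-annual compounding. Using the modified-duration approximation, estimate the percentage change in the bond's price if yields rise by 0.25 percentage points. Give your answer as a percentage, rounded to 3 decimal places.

Periodic yield y = 0.02625. Modified duration first:
  t   CF        PV=CF/(1+0.02625)^t    t·PV
  1         2.25         2.1924         2.1924
  2         2.25         2.1364         4.2727
  3         2.25         2.0817         6.2452
  4         2.25         2.0285         8.1139
  5         2.25         1.9766         9.8830
  6       102.25        87.5275       525.1647
  Σ                     97.9431       555.8719
P = 97.9431; D_Mac = 5.67546 half-year periods = 2.83773 yrs; D_mod = 2.83773/(1+0.02625) = 2.76515 yrs.
ΔP/P ≈ -D_mod · Δy = -2.76515 × (+0.0025) = -0.006913 = -0.6913%.

-0.691%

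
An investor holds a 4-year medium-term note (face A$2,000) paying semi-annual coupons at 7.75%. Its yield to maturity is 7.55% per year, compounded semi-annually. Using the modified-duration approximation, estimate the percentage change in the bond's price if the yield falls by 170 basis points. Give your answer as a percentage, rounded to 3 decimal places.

Periodic yield y = 0.03775. Modified duration first:
  t   CF        PV=CF/(1+0.03775)^t    t·PV
  1        77.50        74.6808        74.6808
  2        77.50        71.9642       143.9283
  3        77.50        69.3463       208.0390
  4        77.50        66.8237       267.2949
  5        77.50        64.3929       321.9645
  6        77.50        62.0505       372.3030
  7        77.50        59.7933       418.5531
  8     2,077.50     1,544.5398    12,356.3182
  Σ                  2,013.5915    14,163.0818
P = 2,013.5915; D_Mac = 7.03374 half-year periods = 3.51687 yrs; D_mod = 3.51687/(1+0.03775) = 3.38894 yrs.
ΔP/P ≈ -D_mod · Δy = -3.38894 × (-0.017) = +0.057612 = +5.7612%.

+5.761%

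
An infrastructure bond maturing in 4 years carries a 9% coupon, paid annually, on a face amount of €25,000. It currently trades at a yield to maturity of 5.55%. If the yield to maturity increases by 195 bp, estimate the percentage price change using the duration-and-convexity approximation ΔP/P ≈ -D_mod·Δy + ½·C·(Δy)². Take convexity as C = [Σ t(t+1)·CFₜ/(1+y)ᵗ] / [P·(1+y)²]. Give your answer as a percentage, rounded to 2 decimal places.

With y = 0.0555:
  t   CF        PV=CF/(1+0.0555)^t    t·PV        t(t+1)·PV
  1     2,250.00     2,131.6911     2,131.6911       4,263.3823
  2     2,250.00     2,019.6032     4,039.2063      12,117.6190
  3     2,250.00     1,913.4090     5,740.2269      22,960.9076
  4    27,250.00    21,955.0058    87,820.0232     439,100.1159
  Σ                 28,019.7091    99,731.1476     478,442.0248
P = 28,019.7091; D_Mac = 3.55932 yrs; D_mod = 3.37217 yrs; C = 15.32672.
Duration effect: -3.37217 × (+0.0195) = -0.065757
Convexity effect: 0.5 × 15.32672 × (0.0195)² = +0.0029140
ΔP/P ≈ -0.065757 + 0.0029140 = -0.062843 = -6.2843%.

-6.28%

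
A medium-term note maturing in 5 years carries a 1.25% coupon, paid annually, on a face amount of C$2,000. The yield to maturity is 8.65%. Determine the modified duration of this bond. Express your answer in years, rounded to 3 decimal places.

Periodic yield y = 0.0865. First find Macaulay duration:
  t   CF        PV=CF/(1+0.0865)^t    t·PV
  1        25.00        23.0097        23.0097
  2        25.00        21.1778        42.3556
  3        25.00        19.4917        58.4752
  4        25.00        17.9399        71.7598
  5     2,025.00     1,337.4464     6,687.2318
  Σ                  1,419.0655     6,882.8321
P = 1,419.0655; Macaulay duration = 6,882.8321 / 1,419.0655 = 4.85026 years.
Modified duration = D_Mac / (1 + y) = 4.85026 / 1.0865 = 4.46411 years.

4.464 years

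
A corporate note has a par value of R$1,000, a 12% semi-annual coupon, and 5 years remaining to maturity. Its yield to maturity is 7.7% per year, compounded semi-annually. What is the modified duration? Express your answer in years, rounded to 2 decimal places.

Periodic yield y = 0.0385. First find Macaulay duration:
  t   CF        PV=CF/(1+0.0385)^t    t·PV
  1        60.00        57.7756        57.7756
  2        60.00        55.6337       111.2675
  3        60.00        53.5712       160.7137
  4        60.00        51.5852       206.3409
  5        60.00        49.6728       248.3641
  6        60.00        47.8313       286.9878
  7        60.00        46.0581       322.4065
  8        60.00        44.3506       354.8046
  9        60.00        42.7064       384.3574
  10    1,060.00       726.5088     7,265.0876
  Σ                  1,175.6937     9,398.1057
P = 1,175.6937; Macaulay duration = 9,398.1057 / 1,175.6937 = 7.99367 half-year periods = 3.99683 years.
Modified duration = D_Mac / (1 + y) = 3.99683 / 1.0385 = 3.84866 years.

3.85 years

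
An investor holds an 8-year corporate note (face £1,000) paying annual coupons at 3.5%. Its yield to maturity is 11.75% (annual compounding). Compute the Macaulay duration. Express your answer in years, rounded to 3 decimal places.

Periodic yield y = 0.1175. Discount each cash flow and weight by its year:
  t   CF        PV=CF/(1+0.1175)^t    t·PV
  1        35.00        31.3199        31.3199
  2        35.00        28.0268        56.0535
  3        35.00        25.0799        75.2396
  4        35.00        22.4428        89.7714
  5        35.00        20.0831       100.4154
  6        35.00        17.9714       107.8286
  7        35.00        16.0818       112.5728
  8     1,035.00       425.5593     3,404.4745
  Σ                    586.5651     3,977.6758
Price P = Σ PV = 586.5651.
Macaulay duration = Σ(t·PV) / P = 3,977.6758 / 586.5651 = 6.78130 years.

6.781 years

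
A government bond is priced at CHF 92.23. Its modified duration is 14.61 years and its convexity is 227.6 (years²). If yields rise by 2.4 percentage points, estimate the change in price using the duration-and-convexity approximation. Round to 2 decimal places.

-CHF 26.29

Duration effect: -D_mod·Δy = -14.61 × (+0.024) = -0.350640
Convexity effect: ½·C·(Δy)² = 0.5 × 227.6 × (0.024)² = +0.0655488
ΔP/P ≈ -0.350640 + 0.0655488 = -0.2850912
ΔP ≈ 92.23 × (-0.2850912) = -26.293961376.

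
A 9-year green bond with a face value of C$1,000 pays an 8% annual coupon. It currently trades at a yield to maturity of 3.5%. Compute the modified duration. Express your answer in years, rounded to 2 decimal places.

6.84 years

Periodic yield y = 0.035. First find Macaulay duration:
  t   CF        PV=CF/(1+0.035)^t    t·PV
  1        80.00        77.2947        77.2947
  2        80.00        74.6809       149.3617
  3        80.00        72.1554       216.4662
  4        80.00        69.7154       278.8615
  5        80.00        67.3579       336.7893
  6        80.00        65.0801       390.4803
  7        80.00        62.8793       440.1549
  8        80.00        60.7529       486.0234
  9     1,080.00       792.4294     7,131.8650
  Σ                  1,342.3459     9,507.2971
P = 1,342.3459; Macaulay duration = 9,507.2971 / 1,342.3459 = 7.08260 years.
Modified duration = D_Mac / (1 + y) = 7.08260 / 1.035 = 6.84309 years.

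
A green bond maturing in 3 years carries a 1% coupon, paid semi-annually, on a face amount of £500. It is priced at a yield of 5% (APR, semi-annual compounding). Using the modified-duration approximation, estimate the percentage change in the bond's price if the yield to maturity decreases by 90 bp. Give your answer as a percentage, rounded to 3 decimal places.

+2.599%

Periodic yield y = 0.025. Modified duration first:
  t   CF        PV=CF/(1+0.025)^t    t·PV
  1         2.50         2.4390         2.4390
  2         2.50         2.3795         4.7591
  3         2.50         2.3215         6.9645
  4         2.50         2.2649         9.0595
  5         2.50         2.2096        11.0482
  6       502.50       433.3042     2,599.8251
  Σ                    444.9187     2,634.0953
P = 444.9187; D_Mac = 5.92040 half-year periods = 2.96020 yrs; D_mod = 2.96020/(1+0.025) = 2.88800 yrs.
ΔP/P ≈ -D_mod · Δy = -2.88800 × (-0.009) = +0.025992 = +2.5992%.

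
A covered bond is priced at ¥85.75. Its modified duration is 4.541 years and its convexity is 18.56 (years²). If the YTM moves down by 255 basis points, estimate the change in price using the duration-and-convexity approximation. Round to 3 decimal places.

+¥10.447

Duration effect: -D_mod·Δy = -4.541 × (-0.0255) = +0.1157955
Convexity effect: ½·C·(Δy)² = 0.5 × 18.56 × (-0.0255)² = +0.00603432
ΔP/P ≈ +0.1157955 + 0.00603432 = +0.12182982
ΔP ≈ 85.75 × (+0.12182982) = +10.446907065.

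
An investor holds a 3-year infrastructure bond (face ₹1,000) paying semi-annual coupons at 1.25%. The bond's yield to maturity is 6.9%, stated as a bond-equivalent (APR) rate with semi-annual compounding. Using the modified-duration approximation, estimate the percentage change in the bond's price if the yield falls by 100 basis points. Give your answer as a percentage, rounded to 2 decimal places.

+2.85%

Periodic yield y = 0.0345. Modified duration first:
  t   CF        PV=CF/(1+0.0345)^t    t·PV
  1         6.25         6.0416         6.0416
  2         6.25         5.8401        11.6802
  3         6.25         5.6453        16.9360
  4         6.25         5.4571        21.8282
  5         6.25         5.2751        26.3753
  6     1,006.25       820.9618     4,925.7705
  Σ                    849.2208     5,008.6317
P = 849.2208; D_Mac = 5.89791 half-year periods = 2.94896 yrs; D_mod = 2.94896/(1+0.0345) = 2.85061 yrs.
ΔP/P ≈ -D_mod · Δy = -2.85061 × (-0.01) = +0.028506 = +2.8506%.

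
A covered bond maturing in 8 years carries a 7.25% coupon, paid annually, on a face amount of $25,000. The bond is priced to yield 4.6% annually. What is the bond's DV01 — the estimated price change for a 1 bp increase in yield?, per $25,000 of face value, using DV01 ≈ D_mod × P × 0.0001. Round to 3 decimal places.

Periodic yield y = 0.046.
  t   CF        PV=CF/(1+0.046)^t    t·PV
  1     1,812.50     1,732.7916     1,732.7916
  2     1,812.50     1,656.5885     3,313.1770
  3     1,812.50     1,583.7366     4,751.2099
  4     1,812.50     1,514.0886     6,056.3542
  5     1,812.50     1,447.5034     7,237.5170
  6     1,812.50     1,383.8465     8,303.0788
  7     1,812.50     1,322.9890     9,260.9228
  8    26,812.50    18,710.4328   149,683.4623
  Σ                 29,351.9769   190,338.5136
P = 29,351.9769; D_Mac = 6.48469 yrs; D_mod = 6.19951 yrs.
DV01 ≈ 6.19951 × 29,351.9769 × 0.0001 = 18.196799.

$18.197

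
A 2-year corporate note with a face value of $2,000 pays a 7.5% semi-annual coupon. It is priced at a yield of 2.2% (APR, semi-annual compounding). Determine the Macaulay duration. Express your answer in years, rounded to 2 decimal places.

1.90 years

Periodic yield y = 0.011. Discount each cash flow and weight by its period:
  t   CF        PV=CF/(1+0.011)^t    t·PV
  1        75.00        74.1840        74.1840
  2        75.00        73.3768       146.7537
  3        75.00        72.5785       217.7354
  4     2,075.00     1,986.1566     7,944.6262
  Σ                  2,206.2958     8,383.2993
Price P = Σ PV = 2,206.2958.
Macaulay duration = Σ(t·PV) / P = 8,383.2993 / 2,206.2958 = 3.79972 half-year periods.
In years: 3.79972 / 2 = 1.89986 years.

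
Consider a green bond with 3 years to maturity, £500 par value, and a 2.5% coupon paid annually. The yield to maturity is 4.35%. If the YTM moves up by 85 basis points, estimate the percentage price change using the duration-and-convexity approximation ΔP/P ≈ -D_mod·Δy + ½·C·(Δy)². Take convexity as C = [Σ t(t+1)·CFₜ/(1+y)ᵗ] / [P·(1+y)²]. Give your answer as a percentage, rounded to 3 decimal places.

With y = 0.0435:
  t   CF        PV=CF/(1+0.0435)^t    t·PV        t(t+1)·PV
  1        12.50        11.9789        11.9789          23.9578
  2        12.50        11.4796        22.9591          68.8773
  3       512.50       451.0415     1,353.1245       5,412.4981
  Σ                    474.5000     1,388.0626       5,505.3333
P = 474.5000; D_Mac = 2.92532 yrs; D_mod = 2.80337 yrs; C = 10.65522.
Duration effect: -2.80337 × (+0.0085) = -0.023829
Convexity effect: 0.5 × 10.65522 × (0.0085)² = +0.0003849
ΔP/P ≈ -0.023829 + 0.0003849 = -0.023444 = -2.3444%.

-2.344%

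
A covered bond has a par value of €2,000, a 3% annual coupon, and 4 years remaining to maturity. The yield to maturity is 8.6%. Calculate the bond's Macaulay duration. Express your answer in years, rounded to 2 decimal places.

3.81 years

Periodic yield y = 0.086. Discount each cash flow and weight by its year:
  t   CF        PV=CF/(1+0.086)^t    t·PV
  1        60.00        55.2486        55.2486
  2        60.00        50.8735       101.7470
  3        60.00        46.8448       140.5345
  4     2,060.00     1,480.9757     5,923.9026
  Σ                  1,633.9426     6,221.4328
Price P = Σ PV = 1,633.9426.
Macaulay duration = Σ(t·PV) / P = 6,221.4328 / 1,633.9426 = 3.80762 years.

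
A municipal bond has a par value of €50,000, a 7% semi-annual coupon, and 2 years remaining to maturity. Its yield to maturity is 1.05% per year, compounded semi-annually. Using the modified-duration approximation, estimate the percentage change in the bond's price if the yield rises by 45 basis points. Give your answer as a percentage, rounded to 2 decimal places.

-0.85%

Periodic yield y = 0.00525. Modified duration first:
  t   CF        PV=CF/(1+0.00525)^t    t·PV
  1     1,750.00     1,740.8605     1,740.8605
  2     1,750.00     1,731.7687     3,463.5374
  3     1,750.00     1,722.7244     5,168.1732
  4    51,750.00    50,677.3652   202,709.4608
  Σ                 55,872.7188   213,082.0318
P = 55,872.7188; D_Mac = 3.81370 half-year periods = 1.90685 yrs; D_mod = 1.90685/(1+0.00525) = 1.89689 yrs.
ΔP/P ≈ -D_mod · Δy = -1.89689 × (+0.0045) = -0.008536 = -0.8536%.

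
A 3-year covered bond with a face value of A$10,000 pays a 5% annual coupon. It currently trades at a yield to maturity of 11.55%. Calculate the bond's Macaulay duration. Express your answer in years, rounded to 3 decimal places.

Periodic yield y = 0.1155. Discount each cash flow and weight by its year:
  t   CF        PV=CF/(1+0.1155)^t    t·PV
  1       500.00       448.2295       448.2295
  2       500.00       401.8194       803.6387
  3    10,500.00     7,564.5061    22,693.5182
  Σ                  8,414.5549    23,945.3864
Price P = Σ PV = 8,414.5549.
Macaulay duration = Σ(t·PV) / P = 23,945.3864 / 8,414.5549 = 2.84571 years.

2.846 years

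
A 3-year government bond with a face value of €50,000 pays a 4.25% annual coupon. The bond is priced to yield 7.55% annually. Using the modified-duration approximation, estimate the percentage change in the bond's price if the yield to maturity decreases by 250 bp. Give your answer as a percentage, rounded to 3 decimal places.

Periodic yield y = 0.0755. Modified duration first:
  t   CF        PV=CF/(1+0.0755)^t    t·PV
  1     2,125.00     1,975.8252     1,975.8252
  2     2,125.00     1,837.1225     3,674.2449
  3    52,125.00    41,900.0773   125,700.2318
  Σ                 45,713.0249   131,350.3019
P = 45,713.0249; D_Mac = 2.87337 yrs; D_mod = 2.87337/(1+0.0755) = 2.67166 yrs.
ΔP/P ≈ -D_mod · Δy = -2.67166 × (-0.025) = +0.066791 = +6.6791%.

+6.679%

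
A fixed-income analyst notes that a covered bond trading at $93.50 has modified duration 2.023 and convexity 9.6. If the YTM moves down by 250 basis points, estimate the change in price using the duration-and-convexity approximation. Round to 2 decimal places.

+$5.01

Duration effect: -D_mod·Δy = -2.023 × (-0.025) = +0.050575
Convexity effect: ½·C·(Δy)² = 0.5 × 9.6 × (-0.025)² = +0.0030000
ΔP/P ≈ +0.050575 + 0.0030000 = +0.053575
ΔP ≈ 93.50 × (+0.053575) = +5.0092625.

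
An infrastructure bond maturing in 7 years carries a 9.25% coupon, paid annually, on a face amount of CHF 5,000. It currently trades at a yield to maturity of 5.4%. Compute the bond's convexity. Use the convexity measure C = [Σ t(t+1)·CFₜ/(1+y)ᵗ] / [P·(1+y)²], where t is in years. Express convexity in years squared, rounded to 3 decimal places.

37.219

With y = 0.054:
  t   CF        PV=CF/(1+0.054)^t    t·PV        t(t+1)·PV
  1       462.50       438.8046       438.8046         877.6091
  2       462.50       416.3231       832.6462       2,497.9386
  3       462.50       394.9935     1,184.9804       4,739.9215
  4       462.50       374.7566     1,499.0264       7,495.1321
  5       462.50       355.5565     1,777.7827      10,666.6965
  6       462.50       337.3402     2,024.0411      14,168.2875
  7     5,462.50     3,780.1338    26,460.9367     211,687.4936
  Σ                  6,097.9083    34,218.2181     252,133.0789
P = 6,097.9083.
Convexity = Σ t(t+1)·PV / [P·(1+y)²] = 252,133.0789 / (6,097.9083 × 1.110916) = 37.21926.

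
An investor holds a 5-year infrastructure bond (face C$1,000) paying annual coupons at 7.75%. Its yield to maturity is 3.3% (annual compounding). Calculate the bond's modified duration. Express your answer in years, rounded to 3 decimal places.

4.255 years

Periodic yield y = 0.033. First find Macaulay duration:
  t   CF        PV=CF/(1+0.033)^t    t·PV
  1        77.50        75.0242        75.0242
  2        77.50        72.6275       145.2550
  3        77.50        70.3074       210.9221
  4        77.50        68.0613       272.2453
  5     1,077.50       916.0426     4,580.2130
  Σ                  1,202.0630     5,283.6596
P = 1,202.0630; Macaulay duration = 5,283.6596 / 1,202.0630 = 4.39549 years.
Modified duration = D_Mac / (1 + y) = 4.39549 / 1.033 = 4.25508 years.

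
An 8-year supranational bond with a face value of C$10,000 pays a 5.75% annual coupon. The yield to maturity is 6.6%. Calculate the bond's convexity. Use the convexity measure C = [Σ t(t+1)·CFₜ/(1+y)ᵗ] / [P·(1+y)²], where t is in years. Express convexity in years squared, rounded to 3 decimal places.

48.703

With y = 0.066:
  t   CF        PV=CF/(1+0.066)^t    t·PV        t(t+1)·PV
  1       575.00       539.3996       539.3996       1,078.7992
  2       575.00       506.0034     1,012.0068       3,036.0204
  3       575.00       474.6749     1,424.0246       5,696.0983
  4       575.00       445.2860     1,781.1439       8,905.7197
  5       575.00       417.7167     2,088.5834      12,531.5005
  6       575.00       391.8543     2,351.1258      16,457.8806
  7       575.00       367.5932     2,573.1521      20,585.2165
  8    10,575.00     6,341.9489    50,735.5912     456,620.3209
  Σ                  9,484.4769    62,505.0274     524,911.5562
P = 9,484.4769.
Convexity = Σ t(t+1)·PV / [P·(1+y)²] = 524,911.5562 / (9,484.4769 × 1.136356) = 48.70329.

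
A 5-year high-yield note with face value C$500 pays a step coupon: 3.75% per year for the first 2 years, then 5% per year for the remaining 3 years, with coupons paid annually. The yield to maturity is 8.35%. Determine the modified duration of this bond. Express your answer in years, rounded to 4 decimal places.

Periodic yield y = 0.0835. First find Macaulay duration:
  t   CF        PV=CF/(1+0.0835)^t    t·PV
  1        18.75        17.3050        17.3050
  2        18.75        15.9714        31.9428
  3        25.00        19.6541        58.9623
  4        25.00        18.1395        72.5578
  5       525.00       351.5724     1,757.8618
  Σ                    422.6424     1,938.6298
P = 422.6424; Macaulay duration = 1,938.6298 / 422.6424 = 4.58693 years.
Modified duration = D_Mac / (1 + y) = 4.58693 / 1.0835 = 4.23344 years.

4.2334 years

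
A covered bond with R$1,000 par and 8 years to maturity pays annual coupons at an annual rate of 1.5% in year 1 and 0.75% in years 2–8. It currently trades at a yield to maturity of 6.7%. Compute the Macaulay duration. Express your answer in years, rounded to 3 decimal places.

7.655 years

Periodic yield y = 0.067. Discount each cash flow and weight by its year:
  t   CF        PV=CF/(1+0.067)^t    t·PV
  1        15.00        14.0581        14.0581
  2         7.50         6.5877        13.1754
  3         7.50         6.1740        18.5221
  4         7.50         5.7863        23.1453
  5         7.50         5.4230        27.1150
  6         7.50         5.0825        30.4948
  7         7.50         4.7633        33.3433
  8     1,007.50       599.6940     4,797.5520
  Σ                    647.5689     4,957.4059
Price P = Σ PV = 647.5689.
Macaulay duration = Σ(t·PV) / P = 4,957.4059 / 647.5689 = 7.65541 years.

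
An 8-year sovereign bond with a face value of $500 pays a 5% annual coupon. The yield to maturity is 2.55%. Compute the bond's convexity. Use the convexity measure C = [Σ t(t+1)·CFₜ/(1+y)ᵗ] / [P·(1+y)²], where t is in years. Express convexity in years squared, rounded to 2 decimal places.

55.93

With y = 0.0255:
  t   CF        PV=CF/(1+0.0255)^t    t·PV        t(t+1)·PV
  1        25.00        24.3784        24.3784          48.7567
  2        25.00        23.7722        47.5443         142.6330
  3        25.00        23.1810        69.5431         278.1725
  4        25.00        22.6046        90.4185         452.0925
  5        25.00        22.0425       110.2127         661.2763
  6        25.00        21.4944       128.9666         902.7662
  7        25.00        20.9600       146.7197       1,173.7575
  8       525.00       429.2141     3,433.7128      30,903.4156
  Σ                    587.6472     4,051.4962      34,562.8704
P = 587.6472.
Convexity = Σ t(t+1)·PV / [P·(1+y)²] = 34,562.8704 / (587.6472 × 1.051650) = 55.92703.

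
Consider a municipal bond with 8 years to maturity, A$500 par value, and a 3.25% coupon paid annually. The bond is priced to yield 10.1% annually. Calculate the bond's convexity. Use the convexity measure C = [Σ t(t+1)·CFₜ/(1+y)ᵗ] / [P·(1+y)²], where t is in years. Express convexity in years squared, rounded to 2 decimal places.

With y = 0.101:
  t   CF        PV=CF/(1+0.101)^t    t·PV        t(t+1)·PV
  1        16.25        14.7593        14.7593          29.5186
  2        16.25        13.4054        26.8107          80.4322
  3        16.25        12.1756        36.5269         146.1075
  4        16.25        11.0587        44.2348         221.1740
  5        16.25        10.0442        50.2212         301.3270
  6        16.25         9.1228        54.7370         383.1587
  7        16.25         8.2859        58.0016         464.0130
  8       516.25       239.0901     1,912.7204      17,214.4840
  Σ                    317.9421     2,198.0119      18,840.2151
P = 317.9421.
Convexity = Σ t(t+1)·PV / [P·(1+y)²] = 18,840.2151 / (317.9421 × 1.212201) = 48.88360.

48.88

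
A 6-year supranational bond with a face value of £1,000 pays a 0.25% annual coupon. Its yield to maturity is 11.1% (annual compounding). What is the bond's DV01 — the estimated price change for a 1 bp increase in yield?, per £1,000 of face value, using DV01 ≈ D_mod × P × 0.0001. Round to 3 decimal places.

Periodic yield y = 0.111.
  t   CF        PV=CF/(1+0.111)^t    t·PV
  1         2.50         2.2502         2.2502
  2         2.50         2.0254         4.0508
  3         2.50         1.8230         5.4691
  4         2.50         1.6409         6.5636
  5         2.50         1.4770         7.3848
  6     1,002.50       533.0894     3,198.5363
  Σ                    542.3059     3,224.2549
P = 542.3059; D_Mac = 5.94545 yrs; D_mod = 5.35144 yrs.
DV01 ≈ 5.35144 × 542.3059 × 0.0001 = 0.290212.

£0.290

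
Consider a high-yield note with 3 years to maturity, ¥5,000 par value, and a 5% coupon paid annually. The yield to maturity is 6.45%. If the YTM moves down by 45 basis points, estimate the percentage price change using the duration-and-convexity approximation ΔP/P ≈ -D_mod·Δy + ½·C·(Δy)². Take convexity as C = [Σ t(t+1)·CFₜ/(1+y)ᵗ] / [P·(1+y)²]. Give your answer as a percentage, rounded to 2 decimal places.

+1.22%

With y = 0.0645:
  t   CF        PV=CF/(1+0.0645)^t    t·PV        t(t+1)·PV
  1       250.00       234.8520       234.8520         469.7041
  2       250.00       220.6219       441.2439       1,323.7316
  3     5,250.00     4,352.3349    13,057.0047      52,228.0188
  Σ                  4,807.8089    13,733.1006      54,021.4545
P = 4,807.8089; D_Mac = 2.85642 yrs; D_mod = 2.68334 yrs; C = 9.91580.
Duration effect: -2.68334 × (-0.0045) = +0.012075
Convexity effect: 0.5 × 9.91580 × (-0.0045)² = +0.0001004
ΔP/P ≈ +0.012075 + 0.0001004 = +0.012175 = +1.2175%.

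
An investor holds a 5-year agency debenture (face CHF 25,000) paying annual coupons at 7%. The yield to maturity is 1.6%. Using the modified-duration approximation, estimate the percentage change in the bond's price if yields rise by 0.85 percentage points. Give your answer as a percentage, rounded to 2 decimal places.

-3.73%

Periodic yield y = 0.016. Modified duration first:
  t   CF        PV=CF/(1+0.016)^t    t·PV
  1     1,750.00     1,722.4409     1,722.4409
  2     1,750.00     1,695.3159     3,390.6318
  3     1,750.00     1,668.6180     5,005.8540
  4     1,750.00     1,642.3406     6,569.3622
  5    26,750.00    24,709.0044   123,545.0220
  Σ                 31,437.7198   140,233.3109
P = 31,437.7198; D_Mac = 4.46067 yrs; D_mod = 4.46067/(1+0.016) = 4.39042 yrs.
ΔP/P ≈ -D_mod · Δy = -4.39042 × (+0.0085) = -0.037319 = -3.7319%.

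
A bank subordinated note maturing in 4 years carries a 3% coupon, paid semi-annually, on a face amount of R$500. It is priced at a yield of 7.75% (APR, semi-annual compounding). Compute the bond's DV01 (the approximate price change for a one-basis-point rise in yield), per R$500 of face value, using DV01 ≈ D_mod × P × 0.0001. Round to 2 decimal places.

R$0.15

Periodic yield y = 0.03875.
  t   CF        PV=CF/(1+0.03875)^t    t·PV
  1         7.50         7.2202         7.2202
  2         7.50         6.9509        13.9017
  3         7.50         6.6916        20.0747
  4         7.50         6.4419        25.7678
  5         7.50         6.2016        31.0082
  6         7.50         5.9703        35.8217
  7         7.50         5.7476        40.2330
  8       507.50       374.4103     2,995.2822
  Σ                    419.6344     3,169.3095
P = 419.6344; D_Mac = 7.55255 half-year periods = 3.77627 yrs; D_mod = 3.63540 yrs.
DV01 ≈ 3.63540 × 419.6344 × 0.0001 = 0.152554.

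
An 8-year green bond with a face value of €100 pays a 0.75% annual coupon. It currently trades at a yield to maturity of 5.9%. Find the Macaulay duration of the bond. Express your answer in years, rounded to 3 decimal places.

7.738 years

Periodic yield y = 0.059. Discount each cash flow and weight by its year:
  t   CF        PV=CF/(1+0.059)^t    t·PV
  1         0.75         0.7082         0.7082
  2         0.75         0.6688         1.3375
  3         0.75         0.6315         1.8945
  4         0.75         0.5963         2.3853
  5         0.75         0.5631         2.8155
  6         0.75         0.5317         3.1903
  7         0.75         0.5021         3.5147
  8       100.75        63.6909       509.5272
  Σ                     67.8926       525.3732
Price P = Σ PV = 67.8926.
Macaulay duration = Σ(t·PV) / P = 525.3732 / 67.8926 = 7.73830 years.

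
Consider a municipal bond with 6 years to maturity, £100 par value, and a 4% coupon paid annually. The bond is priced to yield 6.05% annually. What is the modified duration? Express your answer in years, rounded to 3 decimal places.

Periodic yield y = 0.0605. First find Macaulay duration:
  t   CF        PV=CF/(1+0.0605)^t    t·PV
  1         4.00         3.7718         3.7718
  2         4.00         3.5566         7.1133
  3         4.00         3.3537        10.0612
  4         4.00         3.1624        12.6496
  5         4.00         2.9820        14.9100
  6       104.00        73.1087       438.6524
  Σ                     89.9353       487.1583
P = 89.9353; Macaulay duration = 487.1583 / 89.9353 = 5.41676 years.
Modified duration = D_Mac / (1 + y) = 5.41676 / 1.0605 = 5.10775 years.

5.108 years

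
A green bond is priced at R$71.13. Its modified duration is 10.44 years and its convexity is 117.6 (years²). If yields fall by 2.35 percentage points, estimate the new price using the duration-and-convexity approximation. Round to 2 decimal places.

Duration effect: -D_mod·Δy = -10.44 × (-0.0235) = +0.245340
Convexity effect: ½·C·(Δy)² = 0.5 × 117.6 × (-0.0235)² = +0.0324723
ΔP/P ≈ +0.245340 + 0.0324723 = +0.2778123
New price ≈ 71.13 × (1 + 0.2778123) = 90.890788899.

R$90.89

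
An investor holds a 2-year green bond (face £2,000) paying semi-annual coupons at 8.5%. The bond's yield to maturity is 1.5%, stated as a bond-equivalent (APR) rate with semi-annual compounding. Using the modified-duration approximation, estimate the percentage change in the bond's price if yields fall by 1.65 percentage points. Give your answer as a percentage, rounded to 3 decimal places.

+3.094%

Periodic yield y = 0.0075. Modified duration first:
  t   CF        PV=CF/(1+0.0075)^t    t·PV
  1        85.00        84.3672        84.3672
  2        85.00        83.7392       167.4784
  3        85.00        83.1158       249.3475
  4     2,085.00     2,023.6054     8,094.4218
  Σ                  2,274.8277     8,595.6149
P = 2,274.8277; D_Mac = 3.77858 half-year periods = 1.88929 yrs; D_mod = 1.88929/(1+0.0075) = 1.87523 yrs.
ΔP/P ≈ -D_mod · Δy = -1.87523 × (-0.0165) = +0.030941 = +3.0941%.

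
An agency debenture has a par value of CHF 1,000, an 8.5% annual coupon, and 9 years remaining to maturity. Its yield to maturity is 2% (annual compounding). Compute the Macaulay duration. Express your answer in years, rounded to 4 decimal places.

7.1270 years

Periodic yield y = 0.02. Discount each cash flow and weight by its year:
  t   CF        PV=CF/(1+0.02)^t    t·PV
  1        85.00        83.3333        83.3333
  2        85.00        81.6993       163.3987
  3        85.00        80.0974       240.2922
  4        85.00        78.5269       314.1074
  5        85.00        76.9871       384.9356
  6        85.00        75.4776       452.8654
  7        85.00        73.9976       517.9833
  8        85.00        72.5467       580.3735
  9     1,085.00       907.8795     8,170.9152
  Σ                  1,530.5454    10,908.2046
Price P = Σ PV = 1,530.5454.
Macaulay duration = Σ(t·PV) / P = 10,908.2046 / 1,530.5454 = 7.12700 years.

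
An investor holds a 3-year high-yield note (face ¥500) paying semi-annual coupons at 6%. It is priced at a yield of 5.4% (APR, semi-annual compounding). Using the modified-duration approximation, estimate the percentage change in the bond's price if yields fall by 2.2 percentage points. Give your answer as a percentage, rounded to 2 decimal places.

Periodic yield y = 0.027. Modified duration first:
  t   CF        PV=CF/(1+0.027)^t    t·PV
  1        15.00        14.6056        14.6056
  2        15.00        14.2217        28.4433
  3        15.00        13.8478        41.5433
  4        15.00        13.4837        53.9349
  5        15.00        13.1292        65.6461
  6       515.00       438.9192     2,633.5151
  Σ                    508.2072     2,837.6884
P = 508.2072; D_Mac = 5.58372 half-year periods = 2.79186 yrs; D_mod = 2.79186/(1+0.027) = 2.71846 yrs.
ΔP/P ≈ -D_mod · Δy = -2.71846 × (-0.022) = +0.059806 = +5.9806%.

+5.98%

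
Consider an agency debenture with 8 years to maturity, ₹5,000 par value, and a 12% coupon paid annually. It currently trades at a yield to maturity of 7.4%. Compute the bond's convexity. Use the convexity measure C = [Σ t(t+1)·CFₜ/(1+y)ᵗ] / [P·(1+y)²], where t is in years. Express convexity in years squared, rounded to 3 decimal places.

40.429

With y = 0.074:
  t   CF        PV=CF/(1+0.074)^t    t·PV        t(t+1)·PV
  1       600.00       558.6592       558.6592       1,117.3184
  2       600.00       520.1669     1,040.3337       3,121.0012
  3       600.00       484.3267     1,452.9801       5,811.9203
  4       600.00       450.9560     1,803.8238       9,019.1191
  5       600.00       419.8845     2,099.4225      12,596.5350
  6       600.00       390.9539     2,345.7235      16,420.0643
  7       600.00       364.0167     2,548.1167      20,384.9339
  8     5,600.00     3,163.3976    25,307.1805     227,764.6247
  Σ                  6,352.3614    37,156.2401     296,235.5170
P = 6,352.3614.
Convexity = Σ t(t+1)·PV / [P·(1+y)²] = 296,235.5170 / (6,352.3614 × 1.153476) = 40.42903.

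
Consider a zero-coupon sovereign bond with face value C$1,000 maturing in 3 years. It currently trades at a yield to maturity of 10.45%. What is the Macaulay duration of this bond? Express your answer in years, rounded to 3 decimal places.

A zero-coupon bond has a single cash flow at maturity, so its Macaulay duration equals its maturity: 3 years.

3.000 years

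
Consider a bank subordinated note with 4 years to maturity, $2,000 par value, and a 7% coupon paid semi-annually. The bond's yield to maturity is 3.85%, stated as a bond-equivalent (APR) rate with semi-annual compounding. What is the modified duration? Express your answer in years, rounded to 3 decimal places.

3.517 years

Periodic yield y = 0.01925. First find Macaulay duration:
  t   CF        PV=CF/(1+0.01925)^t    t·PV
  1        70.00        68.6779        68.6779
  2        70.00        67.3809       134.7617
  3        70.00        66.1083       198.3248
  4        70.00        64.8597       259.4389
  5        70.00        63.6348       318.1738
  6        70.00        62.4329       374.5976
  7        70.00        61.2538       428.7766
  8     2,070.00     1,777.1520    14,217.2163
  Σ                  2,231.5004    15,999.9678
P = 2,231.5004; Macaulay duration = 15,999.9678 / 2,231.5004 = 7.17005 half-year periods = 3.58502 years.
Modified duration = D_Mac / (1 + y) = 3.58502 / 1.01925 = 3.51732 years.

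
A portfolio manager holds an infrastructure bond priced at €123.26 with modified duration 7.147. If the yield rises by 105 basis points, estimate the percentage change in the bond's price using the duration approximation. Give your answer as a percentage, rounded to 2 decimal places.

Duration approximation: ΔP/P ≈ -D_mod · Δy = -7.147 × (+0.0105) = -0.0750435.
As a percentage: -7.50435%.

-7.50%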